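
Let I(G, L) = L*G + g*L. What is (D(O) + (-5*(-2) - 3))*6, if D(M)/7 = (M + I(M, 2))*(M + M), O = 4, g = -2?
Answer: 2730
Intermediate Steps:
I(G, L) = -2*L + G*L (I(G, L) = L*G - 2*L = G*L - 2*L = -2*L + G*L)
D(M) = 14*M*(-4 + 3*M) (D(M) = 7*((M + 2*(-2 + M))*(M + M)) = 7*((M + (-4 + 2*M))*(2*M)) = 7*((-4 + 3*M)*(2*M)) = 7*(2*M*(-4 + 3*M)) = 14*M*(-4 + 3*M))
(D(O) + (-5*(-2) - 3))*6 = (14*4*(-4 + 3*4) + (-5*(-2) - 3))*6 = (14*4*(-4 + 12) + (10 - 3))*6 = (14*4*8 + 7)*6 = (448 + 7)*6 = 455*6 = 2730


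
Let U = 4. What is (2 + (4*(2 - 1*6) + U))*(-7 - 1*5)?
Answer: 120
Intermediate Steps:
(2 + (4*(2 - 1*6) + U))*(-7 - 1*5) = (2 + (4*(2 - 1*6) + 4))*(-7 - 1*5) = (2 + (4*(2 - 6) + 4))*(-7 - 5) = (2 + (4*(-4) + 4))*(-12) = (2 + (-16 + 4))*(-12) = (2 - 12)*(-12) = -10*(-12) = 120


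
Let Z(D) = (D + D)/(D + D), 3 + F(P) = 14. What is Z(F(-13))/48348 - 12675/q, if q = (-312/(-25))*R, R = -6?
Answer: 32735629/193392 ≈ 169.27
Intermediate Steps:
F(P) = 11 (F(P) = -3 + 14 = 11)
q = -1872/25 (q = -312/(-25)*(-6) = -312*(-1)/25*(-6) = -26*(-12/25)*(-6) = (312/25)*(-6) = -1872/25 ≈ -74.880)
Z(D) = 1 (Z(D) = (2*D)/((2*D)) = (2*D)*(1/(2*D)) = 1)
Z(F(-13))/48348 - 12675/q = 1/48348 - 12675/(-1872/25) = 1*(1/48348) - 12675*(-25/1872) = 1/48348 + 8125/48 = 32735629/193392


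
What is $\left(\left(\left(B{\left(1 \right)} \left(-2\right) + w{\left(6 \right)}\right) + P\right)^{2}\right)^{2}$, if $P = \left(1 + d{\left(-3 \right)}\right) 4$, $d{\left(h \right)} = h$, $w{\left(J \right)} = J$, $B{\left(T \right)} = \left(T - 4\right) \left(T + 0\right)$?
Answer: $256$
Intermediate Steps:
$B{\left(T \right)} = T \left(-4 + T\right)$ ($B{\left(T \right)} = \left(-4 + T\right) T = T \left(-4 + T\right)$)
$P = -8$ ($P = \left(1 - 3\right) 4 = \left(-2\right) 4 = -8$)
$\left(\left(\left(B{\left(1 \right)} \left(-2\right) + w{\left(6 \right)}\right) + P\right)^{2}\right)^{2} = \left(\left(\left(1 \left(-4 + 1\right) \left(-2\right) + 6\right) - 8\right)^{2}\right)^{2} = \left(\left(\left(1 \left(-3\right) \left(-2\right) + 6\right) - 8\right)^{2}\right)^{2} = \left(\left(\left(\left(-3\right) \left(-2\right) + 6\right) - 8\right)^{2}\right)^{2} = \left(\left(\left(6 + 6\right) - 8\right)^{2}\right)^{2} = \left(\left(12 - 8\right)^{2}\right)^{2} = \left(4^{2}\right)^{2} = 16^{2} = 256$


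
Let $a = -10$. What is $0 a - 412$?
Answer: $-412$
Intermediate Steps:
$0 a - 412 = 0 \left(-10\right) - 412 = 0 - 412 = -412$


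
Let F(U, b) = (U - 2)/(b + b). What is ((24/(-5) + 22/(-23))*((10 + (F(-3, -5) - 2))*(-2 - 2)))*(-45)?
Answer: -202572/23 ≈ -8807.5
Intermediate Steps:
F(U, b) = (-2 + U)/(2*b) (F(U, b) = (-2 + U)/((2*b)) = (-2 + U)*(1/(2*b)) = (-2 + U)/(2*b))
((24/(-5) + 22/(-23))*((10 + (F(-3, -5) - 2))*(-2 - 2)))*(-45) = ((24/(-5) + 22/(-23))*((10 + ((½)*(-2 - 3)/(-5) - 2))*(-2 - 2)))*(-45) = ((24*(-⅕) + 22*(-1/23))*((10 + ((½)*(-⅕)*(-5) - 2))*(-4)))*(-45) = ((-24/5 - 22/23)*((10 + (½ - 2))*(-4)))*(-45) = -662*(10 - 3/2)*(-4)/115*(-45) = -5627*(-4)/115*(-45) = -662/115*(-34)*(-45) = (22508/115)*(-45) = -202572/23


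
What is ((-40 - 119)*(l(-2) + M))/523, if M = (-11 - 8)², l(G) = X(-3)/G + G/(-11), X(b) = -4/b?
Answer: -630541/5753 ≈ -109.60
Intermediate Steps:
l(G) = -G/11 + 4/(3*G) (l(G) = (-4/(-3))/G + G/(-11) = (-4*(-⅓))/G + G*(-1/11) = 4/(3*G) - G/11 = -G/11 + 4/(3*G))
M = 361 (M = (-19)² = 361)
((-40 - 119)*(l(-2) + M))/523 = ((-40 - 119)*((-1/11*(-2) + (4/3)/(-2)) + 361))/523 = -159*((2/11 + (4/3)*(-½)) + 361)*(1/523) = -159*((2/11 - ⅔) + 361)*(1/523) = -159*(-16/33 + 361)*(1/523) = -159*11897/33*(1/523) = -630541/11*1/523 = -630541/5753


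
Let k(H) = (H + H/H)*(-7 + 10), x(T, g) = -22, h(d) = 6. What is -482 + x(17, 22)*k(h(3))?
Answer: -944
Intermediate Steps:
k(H) = 3 + 3*H (k(H) = (H + 1)*3 = (1 + H)*3 = 3 + 3*H)
-482 + x(17, 22)*k(h(3)) = -482 - 22*(3 + 3*6) = -482 - 22*(3 + 18) = -482 - 22*21 = -482 - 462 = -944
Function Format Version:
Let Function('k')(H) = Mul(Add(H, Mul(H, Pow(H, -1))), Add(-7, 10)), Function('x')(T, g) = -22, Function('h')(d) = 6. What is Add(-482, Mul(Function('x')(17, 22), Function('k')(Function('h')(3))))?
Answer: -944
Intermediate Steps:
Function('k')(H) = Add(3, Mul(3, H)) (Function('k')(H) = Mul(Add(H, 1), 3) = Mul(Add(1, H), 3) = Add(3, Mul(3, H)))
Add(-482, Mul(Function('x')(17, 22), Function('k')(Function('h')(3)))) = Add(-482, Mul(-22, Add(3, Mul(3, 6)))) = Add(-482, Mul(-22, Add(3, 18))) = Add(-482, Mul(-22, 21)) = Add(-482, -462) = -944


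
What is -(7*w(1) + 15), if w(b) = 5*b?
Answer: -50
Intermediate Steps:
-(7*w(1) + 15) = -(7*(5*1) + 15) = -(7*5 + 15) = -(35 + 15) = -1*50 = -50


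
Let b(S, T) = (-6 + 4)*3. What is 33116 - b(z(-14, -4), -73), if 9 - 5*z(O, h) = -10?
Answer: 33122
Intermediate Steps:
z(O, h) = 19/5 (z(O, h) = 9/5 - 1/5*(-10) = 9/5 + 2 = 19/5)
b(S, T) = -6 (b(S, T) = -2*3 = -6)
33116 - b(z(-14, -4), -73) = 33116 - 1*(-6) = 33116 + 6 = 33122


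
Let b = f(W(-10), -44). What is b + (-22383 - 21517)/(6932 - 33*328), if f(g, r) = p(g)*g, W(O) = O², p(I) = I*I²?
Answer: 97300010975/973 ≈ 1.0000e+8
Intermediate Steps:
p(I) = I³
f(g, r) = g⁴ (f(g, r) = g³*g = g⁴)
b = 100000000 (b = ((-10)²)⁴ = 100⁴ = 100000000)
b + (-22383 - 21517)/(6932 - 33*328) = 100000000 + (-22383 - 21517)/(6932 - 33*328) = 100000000 - 43900/(6932 - 10824) = 100000000 - 43900/(-3892) = 100000000 - 43900*(-1/3892) = 100000000 + 10975/973 = 97300010975/973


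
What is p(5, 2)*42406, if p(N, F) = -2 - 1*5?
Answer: -296842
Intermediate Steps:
p(N, F) = -7 (p(N, F) = -2 - 5 = -7)
p(5, 2)*42406 = -7*42406 = -296842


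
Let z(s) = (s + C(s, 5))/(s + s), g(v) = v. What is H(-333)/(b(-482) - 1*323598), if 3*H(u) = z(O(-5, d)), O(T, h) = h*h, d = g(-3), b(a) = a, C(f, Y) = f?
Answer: -1/972240 ≈ -1.0286e-6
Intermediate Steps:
d = -3
O(T, h) = h²
z(s) = 1 (z(s) = (s + s)/(s + s) = (2*s)/((2*s)) = (2*s)*(1/(2*s)) = 1)
H(u) = ⅓ (H(u) = (⅓)*1 = ⅓)
H(-333)/(b(-482) - 1*323598) = 1/(3*(-482 - 1*323598)) = 1/(3*(-482 - 323598)) = (⅓)/(-324080) = (⅓)*(-1/324080) = -1/972240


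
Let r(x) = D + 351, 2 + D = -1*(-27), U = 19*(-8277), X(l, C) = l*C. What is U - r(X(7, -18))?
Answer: -157639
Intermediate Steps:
X(l, C) = C*l
U = -157263
D = 25 (D = -2 - 1*(-27) = -2 + 27 = 25)
r(x) = 376 (r(x) = 25 + 351 = 376)
U - r(X(7, -18)) = -157263 - 1*376 = -157263 - 376 = -157639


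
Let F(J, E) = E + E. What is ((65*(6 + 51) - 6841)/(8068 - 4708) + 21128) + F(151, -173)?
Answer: 311716/15 ≈ 20781.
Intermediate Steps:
F(J, E) = 2*E
((65*(6 + 51) - 6841)/(8068 - 4708) + 21128) + F(151, -173) = ((65*(6 + 51) - 6841)/(8068 - 4708) + 21128) + 2*(-173) = ((65*57 - 6841)/3360 + 21128) - 346 = ((3705 - 6841)*(1/3360) + 21128) - 346 = (-3136*1/3360 + 21128) - 346 = (-14/15 + 21128) - 346 = 316906/15 - 346 = 311716/15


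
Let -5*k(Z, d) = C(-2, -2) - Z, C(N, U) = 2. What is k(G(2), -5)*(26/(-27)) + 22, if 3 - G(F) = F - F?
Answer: 2944/135 ≈ 21.807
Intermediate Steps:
G(F) = 3 (G(F) = 3 - (F - F) = 3 - 1*0 = 3 + 0 = 3)
k(Z, d) = -2/5 + Z/5 (k(Z, d) = -(2 - Z)/5 = -2/5 + Z/5)
k(G(2), -5)*(26/(-27)) + 22 = (-2/5 + (1/5)*3)*(26/(-27)) + 22 = (-2/5 + 3/5)*(26*(-1/27)) + 22 = (1/5)*(-26/27) + 22 = -26/135 + 22 = 2944/135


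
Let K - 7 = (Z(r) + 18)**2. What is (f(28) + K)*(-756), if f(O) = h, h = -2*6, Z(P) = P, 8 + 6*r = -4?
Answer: -189756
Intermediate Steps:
r = -2 (r = -4/3 + (1/6)*(-4) = -4/3 - 2/3 = -2)
h = -12
f(O) = -12
K = 263 (K = 7 + (-2 + 18)**2 = 7 + 16**2 = 7 + 256 = 263)
(f(28) + K)*(-756) = (-12 + 263)*(-756) = 251*(-756) = -189756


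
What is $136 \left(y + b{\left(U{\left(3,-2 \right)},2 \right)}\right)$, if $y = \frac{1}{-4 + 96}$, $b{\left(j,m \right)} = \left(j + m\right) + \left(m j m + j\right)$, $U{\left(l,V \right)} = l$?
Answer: $\frac{62594}{23} \approx 2721.5$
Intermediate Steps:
$b{\left(j,m \right)} = m + 2 j + j m^{2}$ ($b{\left(j,m \right)} = \left(j + m\right) + \left(j m m + j\right) = \left(j + m\right) + \left(j m^{2} + j\right) = \left(j + m\right) + \left(j + j m^{2}\right) = m + 2 j + j m^{2}$)
$y = \frac{1}{92} \approx 0.01087$
$136 \left(y + b{\left(U{\left(3,-2 \right)},2 \right)}\right) = 136 \left(\frac{1}{92} + \left(2 + 2 \cdot 3 + 3 \cdot 2^{2}\right)\right) = 136 \left(\frac{1}{92} + \left(2 + 6 + 3 \cdot 4\right)\right) = 136 \left(\frac{1}{92} + \left(2 + 6 + 12\right)\right) = 136 \left(\frac{1}{92} + 20\right) = 136 \cdot \frac{1841}{92} = \frac{62594}{23}$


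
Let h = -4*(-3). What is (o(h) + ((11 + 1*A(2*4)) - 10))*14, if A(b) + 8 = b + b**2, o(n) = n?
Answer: 1078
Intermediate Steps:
h = 12
A(b) = -8 + b + b**2 (A(b) = -8 + (b + b**2) = -8 + b + b**2)
(o(h) + ((11 + 1*A(2*4)) - 10))*14 = (12 + ((11 + 1*(-8 + 2*4 + (2*4)**2)) - 10))*14 = (12 + ((11 + 1*(-8 + 8 + 8**2)) - 10))*14 = (12 + ((11 + 1*(-8 + 8 + 64)) - 10))*14 = (12 + ((11 + 1*64) - 10))*14 = (12 + ((11 + 64) - 10))*14 = (12 + (75 - 10))*14 = (12 + 65)*14 = 77*14 = 1078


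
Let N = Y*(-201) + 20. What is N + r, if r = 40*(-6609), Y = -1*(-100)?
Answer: -284440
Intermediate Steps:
Y = 100
r = -264360
N = -20080 (N = 100*(-201) + 20 = -20100 + 20 = -20080)
N + r = -20080 - 264360 = -284440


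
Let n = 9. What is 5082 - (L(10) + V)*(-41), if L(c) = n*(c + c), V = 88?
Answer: 16070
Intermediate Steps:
L(c) = 18*c (L(c) = 9*(c + c) = 9*(2*c) = 18*c)
5082 - (L(10) + V)*(-41) = 5082 - (18*10 + 88)*(-41) = 5082 - (180 + 88)*(-41) = 5082 - 268*(-41) = 5082 - 1*(-10988) = 5082 + 10988 = 16070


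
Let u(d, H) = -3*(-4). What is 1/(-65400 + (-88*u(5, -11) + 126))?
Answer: -1/66330 ≈ -1.5076e-5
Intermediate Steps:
u(d, H) = 12
1/(-65400 + (-88*u(5, -11) + 126)) = 1/(-65400 + (-88*12 + 126)) = 1/(-65400 + (-1056 + 126)) = 1/(-65400 - 930) = 1/(-66330) = -1/66330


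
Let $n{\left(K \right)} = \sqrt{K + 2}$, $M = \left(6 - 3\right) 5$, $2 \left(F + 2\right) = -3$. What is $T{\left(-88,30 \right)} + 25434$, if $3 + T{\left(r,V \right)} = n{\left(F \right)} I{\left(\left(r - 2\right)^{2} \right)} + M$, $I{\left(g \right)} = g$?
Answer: $25446 + 4050 i \sqrt{6} \approx 25446.0 + 9920.4 i$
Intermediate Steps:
$F = - \frac{7}{2}$ ($F = -2 + \frac{1}{2} \left(-3\right) = -2 - \frac{3}{2} = - \frac{7}{2} \approx -3.5$)
$M = 15$ ($M = 3 \cdot 5 = 15$)
$n{\left(K \right)} = \sqrt{2 + K}$
$T{\left(r,V \right)} = 12 + \frac{i \sqrt{6} \left(-2 + r\right)^{2}}{2}$ ($T{\left(r,V \right)} = -3 + \left(\sqrt{2 - \frac{7}{2}} \left(r - 2\right)^{2} + 15\right) = -3 + \left(\sqrt{- \frac{3}{2}} \left(-2 + r\right)^{2} + 15\right) = -3 + \left(\frac{i \sqrt{6}}{2} \left(-2 + r\right)^{2} + 15\right) = -3 + \left(\frac{i \sqrt{6} \left(-2 + r\right)^{2}}{2} + 15\right) = -3 + \left(15 + \frac{i \sqrt{6} \left(-2 + r\right)^{2}}{2}\right) = 12 + \frac{i \sqrt{6} \left(-2 + r\right)^{2}}{2}$)
$T{\left(-88,30 \right)} + 25434 = \left(12 + \frac{i \sqrt{6} \left(-2 - 88\right)^{2}}{2}\right) + 25434 = \left(12 + \frac{i \sqrt{6} \left(-90\right)^{2}}{2}\right) + 25434 = \left(12 + \frac{1}{2} i \sqrt{6} \cdot 8100\right) + 25434 = \left(12 + 4050 i \sqrt{6}\right) + 25434 = 25446 + 4050 i \sqrt{6}$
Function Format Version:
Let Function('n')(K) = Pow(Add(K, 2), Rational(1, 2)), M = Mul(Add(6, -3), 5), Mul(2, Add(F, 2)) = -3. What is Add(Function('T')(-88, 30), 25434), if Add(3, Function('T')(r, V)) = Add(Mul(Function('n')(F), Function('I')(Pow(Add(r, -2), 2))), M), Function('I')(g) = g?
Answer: Add(25446, Mul(4050, I, Pow(6, Rational(1, 2)))) ≈ Add(25446., Mul(9920.4, I))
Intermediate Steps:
F = Rational(-7, 2) (F = Add(-2, Mul(Rational(1, 2), -3)) = Add(-2, Rational(-3, 2)) = Rational(-7, 2) ≈ -3.5000)
M = 15 (M = Mul(3, 5) = 15)
Function('n')(K) = Pow(Add(2, K), Rational(1, 2))
Function('T')(r, V) = Add(12, Mul(Rational(1, 2), I, Pow(6, Rational(1, 2)), Pow(Add(-2, r), 2))) (Function('T')(r, V) = Add(-3, Add(Mul(Pow(Add(2, Rational(-7, 2)), Rational(1, 2)), Pow(Add(r, -2), 2)), 15)) = Add(-3, Add(Mul(Pow(Rational(-3, 2), Rational(1, 2)), Pow(Add(-2, r), 2)), 15)) = Add(-3, Add(Mul(Mul(Rational(1, 2), I, Pow(6, Rational(1, 2))), Pow(Add(-2, r), 2)), 15)) = Add(-3, Add(Mul(Rational(1, 2), I, Pow(6, Rational(1, 2)), Pow(Add(-2, r), 2)), 15)) = Add(-3, Add(15, Mul(Rational(1, 2), I, Pow(6, Rational(1, 2)), Pow(Add(-2, r), 2)))) = Add(12, Mul(Rational(1, 2), I, Pow(6, Rational(1, 2)), Pow(Add(-2, r), 2))))
Add(Function('T')(-88, 30), 25434) = Add(Add(12, Mul(Rational(1, 2), I, Pow(6, Rational(1, 2)), Pow(Add(-2, -88), 2))), 25434) = Add(Add(12, Mul(Rational(1, 2), I, Pow(6, Rational(1, 2)), Pow(-90, 2))), 25434) = Add(Add(12, Mul(Rational(1, 2), I, Pow(6, Rational(1, 2)), 8100)), 25434) = Add(Add(12, Mul(4050, I, Pow(6, Rational(1, 2)))), 25434) = Add(25446, Mul(4050, I, Pow(6, Rational(1, 2))))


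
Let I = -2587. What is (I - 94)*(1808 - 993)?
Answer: -2185015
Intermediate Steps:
(I - 94)*(1808 - 993) = (-2587 - 94)*(1808 - 993) = -2681*815 = -2185015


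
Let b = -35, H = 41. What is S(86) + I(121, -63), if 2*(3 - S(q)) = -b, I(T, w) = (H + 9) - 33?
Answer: 5/2 ≈ 2.5000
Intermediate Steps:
I(T, w) = 17 (I(T, w) = (41 + 9) - 33 = 50 - 33 = 17)
S(q) = -29/2 (S(q) = 3 - (-1)*(-35)/2 = 3 - ½*35 = 3 - 35/2 = -29/2)
S(86) + I(121, -63) = -29/2 + 17 = 5/2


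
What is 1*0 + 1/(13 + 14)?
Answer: 1/27 ≈ 0.037037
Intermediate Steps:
1*0 + 1/(13 + 14) = 0 + 1/27 = 1/27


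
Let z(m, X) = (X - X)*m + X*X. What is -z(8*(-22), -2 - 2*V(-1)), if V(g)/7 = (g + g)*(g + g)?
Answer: -3364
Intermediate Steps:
V(g) = 28*g**2 (V(g) = 7*((g + g)*(g + g)) = 7*((2*g)*(2*g)) = 7*(4*g**2) = 28*g**2)
z(m, X) = X**2 (z(m, X) = 0*m + X**2 = 0 + X**2 = X**2)
-z(8*(-22), -2 - 2*V(-1)) = -(-2 - 56*(-1)**2)**2 = -(-2 - 56)**2 = -1*(-58)**2 = -1*3364 = -3364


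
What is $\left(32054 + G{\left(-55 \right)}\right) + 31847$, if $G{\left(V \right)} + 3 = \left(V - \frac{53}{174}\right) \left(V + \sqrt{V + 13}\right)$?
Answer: $\frac{11647517}{174} - \frac{9623 i \sqrt{42}}{174} \approx 66940.0 - 358.41 i$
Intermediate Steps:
$G{\left(V \right)} = -3 + \left(- \frac{53}{174} + V\right) \left(V + \sqrt{13 + V}\right)$ ($G{\left(V \right)} = -3 + \left(V - \frac{53}{174}\right) \left(V + \sqrt{V + 13}\right) = -3 + \left(V - \frac{53}{174}\right) \left(V + \sqrt{13 + V}\right) = -3 + \left(- \frac{53}{174} + V\right) \left(V + \sqrt{13 + V}\right)$)
$\left(32054 + G{\left(-55 \right)}\right) + 31847 = \left(32054 - \left(- \frac{2393}{174} - 3025 + \frac{9623 \sqrt{13 - 55}}{174}\right)\right) + 31847 = \left(32054 - \left(- \frac{528743}{174} + \frac{9623 i \sqrt{42}}{174}\right)\right) + 31847 = \left(32054 + \left(\frac{528743}{174} - \frac{9623 i \sqrt{42}}{174}\right)\right) + 31847 = \left(\frac{6106139}{174} - \frac{9623 i \sqrt{42}}{174}\right) + 31847 = \frac{11647517}{174} - \frac{9623 i \sqrt{42}}{174}$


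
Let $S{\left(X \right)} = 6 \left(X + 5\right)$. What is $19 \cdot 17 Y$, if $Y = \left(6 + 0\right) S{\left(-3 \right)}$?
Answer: $23256$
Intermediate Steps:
$S{\left(X \right)} = 30 + 6 X$ ($S{\left(X \right)} = 6 \left(5 + X\right) = 30 + 6 X$)
$Y = 72$ ($Y = \left(6 + 0\right) \left(30 + 6 \left(-3\right)\right) = 6 \left(30 - 18\right) = 6 \cdot 12 = 72$)
$19 \cdot 17 Y = 19 \cdot 17 \cdot 72 = 323 \cdot 72 = 23256$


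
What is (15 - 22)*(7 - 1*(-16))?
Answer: -161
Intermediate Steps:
(15 - 22)*(7 - 1*(-16)) = -7*(7 + 16) = -7*23 = -161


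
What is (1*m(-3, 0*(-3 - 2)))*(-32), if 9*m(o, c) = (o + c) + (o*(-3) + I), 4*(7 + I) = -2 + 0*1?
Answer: 16/3 ≈ 5.3333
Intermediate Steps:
I = -15/2 (I = -7 + (-2 + 0*1)/4 = -7 + (-2 + 0)/4 = -7 + (1/4)*(-2) = -7 - 1/2 = -15/2 ≈ -7.5000)
m(o, c) = -5/6 - 2*o/9 + c/9 (m(o, c) = ((o + c) + (o*(-3) - 15/2))/9 = ((c + o) + (-3*o - 15/2))/9 = ((c + o) + (-15/2 - 3*o))/9 = (-15/2 + c - 2*o)/9 = -5/6 - 2*o/9 + c/9)
(1*m(-3, 0*(-3 - 2)))*(-32) = (1*(-5/6 - 2/9*(-3) + (0*(-3 - 2))/9))*(-32) = (1*(-5/6 + 2/3 + (0*(-5))/9))*(-32) = (1*(-5/6 + 2/3 + (1/9)*0))*(-32) = (1*(-5/6 + 2/3 + 0))*(-32) = (1*(-1/6))*(-32) = -1/6*(-32) = 16/3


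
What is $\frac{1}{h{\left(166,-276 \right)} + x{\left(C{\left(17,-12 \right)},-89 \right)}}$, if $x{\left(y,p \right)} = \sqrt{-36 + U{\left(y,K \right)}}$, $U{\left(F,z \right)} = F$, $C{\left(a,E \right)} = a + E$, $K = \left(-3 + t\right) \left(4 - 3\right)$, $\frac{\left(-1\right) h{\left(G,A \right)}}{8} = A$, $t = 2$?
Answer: $\frac{2208}{4875295} - \frac{i \sqrt{31}}{4875295} \approx 0.0004529 - 1.142 \cdot 10^{-6} i$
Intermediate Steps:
$h{\left(G,A \right)} = - 8 A$
$K = -1$ ($K = \left(-3 + 2\right) \left(4 - 3\right) = \left(-1\right) 1 = -1$)
$C{\left(a,E \right)} = E + a$
$x{\left(y,p \right)} = \sqrt{-36 + y}$
$\frac{1}{h{\left(166,-276 \right)} + x{\left(C{\left(17,-12 \right)},-89 \right)}} = \frac{1}{\left(-8\right) \left(-276\right) + \sqrt{-36 + \left(-12 + 17\right)}} = \frac{1}{2208 + \sqrt{-36 + 5}} = \frac{1}{2208 + \sqrt{-31}} = \frac{1}{2208 + i \sqrt{31}}$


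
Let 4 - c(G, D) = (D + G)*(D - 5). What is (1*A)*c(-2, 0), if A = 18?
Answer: -108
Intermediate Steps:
c(G, D) = 4 - (-5 + D)*(D + G) (c(G, D) = 4 - (D + G)*(D - 5) = 4 - (D + G)*(-5 + D) = 4 - (-5 + D)*(D + G))
(1*A)*c(-2, 0) = (1*18)*(4 - 1*0² + 5*0 + 5*(-2) - 1*0*(-2)) = 18*(4 - 1*0 + 0 - 10 + 0) = 18*(4 + 0 + 0 - 10 + 0) = 18*(-6) = -108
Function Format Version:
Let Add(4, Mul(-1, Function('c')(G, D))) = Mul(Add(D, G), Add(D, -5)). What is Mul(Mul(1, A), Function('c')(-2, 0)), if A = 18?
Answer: -108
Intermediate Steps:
Function('c')(G, D) = Add(4, Mul(-1, Add(-5, D), Add(D, G))) (Function('c')(G, D) = Add(4, Mul(-1, Mul(Add(D, G), Add(D, -5)))) = Add(4, Mul(-1, Mul(Add(D, G), Add(-5, D)))) = Add(4, Mul(-1, Mul(Add(-5, D), Add(D, G)))) = Add(4, Mul(-1, Add(-5, D), Add(D, G))))
Mul(Mul(1, A), Function('c')(-2, 0)) = Mul(Mul(1, 18), Add(4, Mul(-1, Pow(0, 2)), Mul(5, 0), Mul(5, -2), Mul(-1, 0, -2))) = Mul(18, Add(4, Mul(-1, 0), 0, -10, 0)) = Mul(18, Add(4, 0, 0, -10, 0)) = Mul(18, -6) = -108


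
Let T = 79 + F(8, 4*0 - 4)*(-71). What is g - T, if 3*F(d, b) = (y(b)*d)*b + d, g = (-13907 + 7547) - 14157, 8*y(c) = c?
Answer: -20028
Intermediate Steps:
y(c) = c/8
g = -20517 (g = -6360 - 14157 = -20517)
F(d, b) = d/3 + d*b²/24 (F(d, b) = (((b/8)*d)*b + d)/3 = ((b*d/8)*b + d)/3 = (d*b²/8 + d)/3 = (d + d*b²/8)/3 = d/3 + d*b²/24)
T = -489 (T = 79 + ((1/24)*8*(8 + (4*0 - 4)²))*(-71) = 79 + ((1/24)*8*(8 + (0 - 4)²))*(-71) = 79 + ((1/24)*8*(8 + (-4)²))*(-71) = 79 + ((1/24)*8*(8 + 16))*(-71) = 79 + ((1/24)*8*24)*(-71) = 79 + 8*(-71) = 79 - 568 = -489)
g - T = -20517 - 1*(-489) = -20517 + 489 = -20028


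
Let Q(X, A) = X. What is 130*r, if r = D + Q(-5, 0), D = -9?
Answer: -1820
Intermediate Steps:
r = -14 (r = -9 - 5 = -14)
130*r = 130*(-14) = -1820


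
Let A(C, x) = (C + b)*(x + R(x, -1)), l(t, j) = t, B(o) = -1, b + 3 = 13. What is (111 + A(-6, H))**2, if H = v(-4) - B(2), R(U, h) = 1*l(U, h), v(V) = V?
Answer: 7569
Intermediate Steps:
b = 10 (b = -3 + 13 = 10)
R(U, h) = U (R(U, h) = 1*U = U)
H = -3 (H = -4 - 1*(-1) = -4 + 1 = -3)
A(C, x) = 2*x*(10 + C) (A(C, x) = (C + 10)*(x + x) = (10 + C)*(2*x) = 2*x*(10 + C))
(111 + A(-6, H))**2 = (111 + 2*(-3)*(10 - 6))**2 = (111 + 2*(-3)*4)**2 = (111 - 24)**2 = 87**2 = 7569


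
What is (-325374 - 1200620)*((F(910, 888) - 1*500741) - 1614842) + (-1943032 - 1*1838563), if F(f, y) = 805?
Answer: 3227134757737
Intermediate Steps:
(-325374 - 1200620)*((F(910, 888) - 1*500741) - 1614842) + (-1943032 - 1*1838563) = (-325374 - 1200620)*((805 - 1*500741) - 1614842) + (-1943032 - 1*1838563) = -1525994*((805 - 500741) - 1614842) + (-1943032 - 1838563) = -1525994*(-499936 - 1614842) - 3781595 = -1525994*(-2114778) - 3781595 = 3227138539332 - 3781595 = 3227134757737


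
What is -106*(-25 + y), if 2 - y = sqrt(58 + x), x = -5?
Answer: 2438 + 106*sqrt(53) ≈ 3209.7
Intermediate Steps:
y = 2 - sqrt(53) (y = 2 - sqrt(58 - 5) = 2 - sqrt(53) ≈ -5.2801)
-106*(-25 + y) = -106*(-25 + (2 - sqrt(53))) = -106*(-23 - sqrt(53)) = 2438 + 106*sqrt(53)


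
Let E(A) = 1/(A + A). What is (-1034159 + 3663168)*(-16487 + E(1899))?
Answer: -164622299683625/3798 ≈ -4.3344e+10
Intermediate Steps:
E(A) = 1/(2*A)
(-1034159 + 3663168)*(-16487 + E(1899)) = (-1034159 + 3663168)*(-16487 + (1/2)/1899) = 2629009*(-16487 + (1/2)*(1/1899)) = 2629009*(-16487 + 1/3798) = 2629009*(-62617625/3798) = -164622299683625/3798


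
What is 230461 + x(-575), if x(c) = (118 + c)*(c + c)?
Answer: 756011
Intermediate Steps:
x(c) = 2*c*(118 + c) (x(c) = (118 + c)*(2*c) = 2*c*(118 + c))
230461 + x(-575) = 230461 + 2*(-575)*(118 - 575) = 230461 + 2*(-575)*(-457) = 230461 + 525550 = 756011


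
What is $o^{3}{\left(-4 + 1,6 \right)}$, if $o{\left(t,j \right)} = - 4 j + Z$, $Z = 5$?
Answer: $-6859$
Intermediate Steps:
$o{\left(t,j \right)} = 5 - 4 j$ ($o{\left(t,j \right)} = - 4 j + 5 = 5 - 4 j$)
$o^{3}{\left(-4 + 1,6 \right)} = \left(5 - 24\right)^{3} = \left(-19\right)^{3} = -6859$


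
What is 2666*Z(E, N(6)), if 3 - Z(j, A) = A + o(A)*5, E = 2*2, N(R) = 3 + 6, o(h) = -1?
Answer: -2666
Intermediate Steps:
N(R) = 9
E = 4
Z(j, A) = 8 - A (Z(j, A) = 3 - (A - 1*5) = 3 - (A - 5) = 3 - (-5 + A) = 3 + (5 - A) = 8 - A)
2666*Z(E, N(6)) = 2666*(8 - 1*9) = 2666*(8 - 9) = 2666*(-1) = -2666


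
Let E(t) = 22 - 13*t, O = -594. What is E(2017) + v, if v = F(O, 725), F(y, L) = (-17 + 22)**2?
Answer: -26174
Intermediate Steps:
F(y, L) = 25 (F(y, L) = 5**2 = 25)
v = 25
E(2017) + v = (22 - 13*2017) + 25 = (22 - 26221) + 25 = -26199 + 25 = -26174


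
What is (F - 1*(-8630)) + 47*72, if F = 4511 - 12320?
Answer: 4205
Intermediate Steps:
F = -7809
(F - 1*(-8630)) + 47*72 = (-7809 - 1*(-8630)) + 47*72 = (-7809 + 8630) + 3384 = 821 + 3384 = 4205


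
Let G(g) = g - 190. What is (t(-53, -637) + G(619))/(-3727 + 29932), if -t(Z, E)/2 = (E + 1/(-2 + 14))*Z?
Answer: -80501/31446 ≈ -2.5600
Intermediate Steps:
G(g) = -190 + g
t(Z, E) = -2*Z*(1/12 + E) (t(Z, E) = -2*(E + 1/(-2 + 14))*Z = -2*(E + 1/12)*Z = -2*(1/12 + E)*Z = -2*Z*(1/12 + E))
(t(-53, -637) + G(619))/(-3727 + 29932) = (-⅙*(-53)*(1 + 12*(-637)) + (-190 + 619))/(-3727 + 29932) = (-⅙*(-53)*(1 - 7644) + 429)/26205 = (-⅙*(-53)*(-7643) + 429)*(1/26205) = (-405079/6 + 429)*(1/26205) = -402505/6*1/26205 = -80501/31446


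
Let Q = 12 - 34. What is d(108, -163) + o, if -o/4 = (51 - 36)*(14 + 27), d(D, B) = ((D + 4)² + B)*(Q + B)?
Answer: -2292945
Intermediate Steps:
Q = -22
d(D, B) = (-22 + B)*(B + (4 + D)²) (d(D, B) = ((D + 4)² + B)*(-22 + B) = ((4 + D)² + B)*(-22 + B) = (B + (4 + D)²)*(-22 + B) = (-22 + B)*(B + (4 + D)²))
o = -2460 (o = -4*(51 - 36)*(14 + 27) = -60*41 = -4*615 = -2460)
d(108, -163) + o = ((-163)² - 22*(-163) - 22*(4 + 108)² - 163*(4 + 108)²) - 2460 = (26569 + 3586 - 22*112² - 163*112²) - 2460 = (26569 + 3586 - 22*12544 - 163*12544) - 2460 = (26569 + 3586 - 275968 - 2044672) - 2460 = -2290485 - 2460 = -2292945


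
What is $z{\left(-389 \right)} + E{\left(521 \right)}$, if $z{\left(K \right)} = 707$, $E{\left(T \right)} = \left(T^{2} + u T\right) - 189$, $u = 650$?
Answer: $610609$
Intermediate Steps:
$E{\left(T \right)} = -189 + T^{2} + 650 T$ ($E{\left(T \right)} = \left(T^{2} + 650 T\right) - 189 = -189 + T^{2} + 650 T$)
$z{\left(-389 \right)} + E{\left(521 \right)} = 707 + \left(-189 + 521^{2} + 650 \cdot 521\right) = 707 + \left(-189 + 271441 + 338650\right) = 707 + 609902 = 610609$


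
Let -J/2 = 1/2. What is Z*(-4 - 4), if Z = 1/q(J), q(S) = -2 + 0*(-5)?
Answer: 4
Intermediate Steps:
J = -1 (J = -2/2 = -2*1/2 = -1)
q(S) = -2 (q(S) = -2 + 0 = -2)
Z = -1/2 (Z = 1/(-2) = -1/2 ≈ -0.50000)
Z*(-4 - 4) = -(-4 - 4)/2 = -1/2*(-8) = 4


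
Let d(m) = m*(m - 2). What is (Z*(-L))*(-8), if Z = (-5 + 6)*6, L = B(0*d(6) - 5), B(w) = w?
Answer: -240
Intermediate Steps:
d(m) = m*(-2 + m)
L = -5 (L = 0*(6*(-2 + 6)) - 5 = 0*(6*4) - 5 = 0*24 - 5 = 0 - 5 = -5)
Z = 6 (Z = 1*6 = 6)
(Z*(-L))*(-8) = (6*(-1*(-5)))*(-8) = (6*5)*(-8) = 30*(-8) = -240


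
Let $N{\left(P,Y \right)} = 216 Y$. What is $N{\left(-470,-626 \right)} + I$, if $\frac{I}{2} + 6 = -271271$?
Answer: $-677770$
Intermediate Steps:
$I = -542554$ ($I = -12 + 2 \left(-271271\right) = -12 - 542542 = -542554$)
$N{\left(-470,-626 \right)} + I = 216 \left(-626\right) - 542554 = -135216 - 542554 = -677770$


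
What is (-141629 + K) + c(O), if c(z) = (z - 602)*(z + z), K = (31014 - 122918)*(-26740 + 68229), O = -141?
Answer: -3812937159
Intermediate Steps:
K = -3813005056 (K = -91904*41489 = -3813005056)
c(z) = 2*z*(-602 + z) (c(z) = (-602 + z)*(2*z) = 2*z*(-602 + z))
(-141629 + K) + c(O) = (-141629 - 3813005056) + 2*(-141)*(-602 - 141) = -3813146685 + 2*(-141)*(-743) = -3813146685 + 209526 = -3812937159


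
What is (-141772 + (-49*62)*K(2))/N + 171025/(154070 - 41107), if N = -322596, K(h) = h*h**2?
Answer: 18483106022/9110352987 ≈ 2.0288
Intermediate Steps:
K(h) = h**3
(-141772 + (-49*62)*K(2))/N + 171025/(154070 - 41107) = (-141772 - 49*62*2**3)/(-322596) + 171025/(154070 - 41107) = (-141772 - 3038*8)*(-1/322596) + 171025/112963 = (-141772 - 24304)*(-1/322596) + 171025*(1/112963) = -166076*(-1/322596) + 171025/112963 = 41519/80649 + 171025/112963 = 18483106022/9110352987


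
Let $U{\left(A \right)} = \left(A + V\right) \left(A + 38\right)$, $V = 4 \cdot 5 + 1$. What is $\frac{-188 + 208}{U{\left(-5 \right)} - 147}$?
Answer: $\frac{20}{381} \approx 0.052493$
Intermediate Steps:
$V = 21$ ($V = 20 + 1 = 21$)
$U{\left(A \right)} = \left(21 + A\right) \left(38 + A\right)$ ($U{\left(A \right)} = \left(A + 21\right) \left(A + 38\right) = \left(21 + A\right) \left(38 + A\right)$)
$\frac{-188 + 208}{U{\left(-5 \right)} - 147} = \frac{-188 + 208}{\left(798 + \left(-5\right)^{2} + 59 \left(-5\right)\right) - 147} = \frac{20}{\left(798 + 25 - 295\right) - 147} = \frac{20}{528 - 147} = \frac{20}{381}$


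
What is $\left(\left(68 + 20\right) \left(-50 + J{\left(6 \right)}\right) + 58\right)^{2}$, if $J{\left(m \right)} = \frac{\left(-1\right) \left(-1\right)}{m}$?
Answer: $\frac{168532324}{9} \approx 1.8726 \cdot 10^{7}$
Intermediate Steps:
$J{\left(m \right)} = \frac{1}{m}$ ($J{\left(m \right)} = 1 \frac{1}{m} = \frac{1}{m}$)
$\left(\left(68 + 20\right) \left(-50 + J{\left(6 \right)}\right) + 58\right)^{2} = \left(\left(68 + 20\right) \left(-50 + \frac{1}{6}\right) + 58\right)^{2} = \left(88 \left(-50 + \frac{1}{6}\right) + 58\right)^{2} = \left(88 \left(- \frac{299}{6}\right) + 58\right)^{2} = \left(- \frac{13156}{3} + 58\right)^{2} = \left(- \frac{12982}{3}\right)^{2} = \frac{168532324}{9}$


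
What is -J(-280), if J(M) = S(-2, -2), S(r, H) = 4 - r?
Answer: -6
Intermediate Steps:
J(M) = 6 (J(M) = 4 - 1*(-2) = 4 + 2 = 6)
-J(-280) = -1*6 = -6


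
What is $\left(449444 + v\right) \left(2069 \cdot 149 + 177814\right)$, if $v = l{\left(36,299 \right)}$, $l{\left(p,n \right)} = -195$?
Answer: $218377692655$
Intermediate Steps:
$v = -195$
$\left(449444 + v\right) \left(2069 \cdot 149 + 177814\right) = \left(449444 - 195\right) \left(2069 \cdot 149 + 177814\right) = 449249 \left(308281 + 177814\right) = 449249 \cdot 486095 = 218377692655$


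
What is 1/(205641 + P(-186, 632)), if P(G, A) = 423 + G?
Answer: 1/205878 ≈ 4.8572e-6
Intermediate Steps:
1/(205641 + P(-186, 632)) = 1/(205641 + (423 - 186)) = 1/(205641 + 237) = 1/205878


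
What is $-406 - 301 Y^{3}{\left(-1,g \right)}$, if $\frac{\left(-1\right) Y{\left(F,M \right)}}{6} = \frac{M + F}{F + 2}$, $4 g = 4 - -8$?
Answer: $519722$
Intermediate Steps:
$g = 3$ ($g = \frac{4 - -8}{4} = \frac{4 + 8}{4} = \frac{1}{4} \cdot 12 = 3$)
$Y{\left(F,M \right)} = - \frac{6 \left(F + M\right)}{2 + F}$ ($Y{\left(F,M \right)} = - 6 \frac{M + F}{F + 2} = - 6 \frac{F + M}{2 + F} = - \frac{6 \left(F + M\right)}{2 + F}$)
$-406 - 301 Y^{3}{\left(-1,g \right)} = -406 - 301 \left(\frac{6 \left(\left(-1\right) \left(-1\right) - 3\right)}{2 - 1}\right)^{3} = -406 - 301 \left(\frac{6 \left(1 - 3\right)}{1}\right)^{3} = -406 - 301 \left(6 \cdot 1 \left(-2\right)\right)^{3} = -406 - 301 \left(-12\right)^{3} = -406 - -520128 = -406 + 520128 = 519722$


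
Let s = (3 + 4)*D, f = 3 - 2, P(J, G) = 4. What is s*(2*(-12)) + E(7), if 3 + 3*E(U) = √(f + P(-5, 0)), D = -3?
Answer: 503 + √5/3 ≈ 503.75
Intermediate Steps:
f = 1
s = -21 (s = (3 + 4)*(-3) = 7*(-3) = -21)
E(U) = -1 + √5/3 (E(U) = -1 + √(1 + 4)/3 = -1 + √5/3)
s*(2*(-12)) + E(7) = -42*(-12) + (-1 + √5/3) = -21*(-24) + (-1 + √5/3) = 504 + (-1 + √5/3) = 503 + √5/3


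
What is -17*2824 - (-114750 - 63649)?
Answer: 130391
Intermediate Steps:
-17*2824 - (-114750 - 63649) = -48008 - 1*(-178399) = -48008 + 178399 = 130391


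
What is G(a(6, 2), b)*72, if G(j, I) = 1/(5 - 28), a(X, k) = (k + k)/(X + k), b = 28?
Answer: -72/23 ≈ -3.1304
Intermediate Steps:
a(X, k) = 2*k/(X + k) (a(X, k) = (2*k)/(X + k) = 2*k/(X + k))
G(j, I) = -1/23 (G(j, I) = 1/(-23) = -1/23)
G(a(6, 2), b)*72 = -1/23*72 = -72/23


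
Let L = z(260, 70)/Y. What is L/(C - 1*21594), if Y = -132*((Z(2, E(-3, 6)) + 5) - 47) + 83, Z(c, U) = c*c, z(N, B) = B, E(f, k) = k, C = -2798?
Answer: -35/62187404 ≈ -5.6282e-7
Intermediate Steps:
Z(c, U) = c²
Y = 5099 (Y = -132*((2² + 5) - 47) + 83 = -132*((4 + 5) - 47) + 83 = -132*(9 - 47) + 83 = -132*(-38) + 83 = 5016 + 83 = 5099)
L = 70/5099 ≈ 0.013728
L/(C - 1*21594) = 70/(5099*(-2798 - 1*21594)) = 70/(5099*(-2798 - 21594)) = (70/5099)/(-24392) = (70/5099)*(-1/24392) = -35/62187404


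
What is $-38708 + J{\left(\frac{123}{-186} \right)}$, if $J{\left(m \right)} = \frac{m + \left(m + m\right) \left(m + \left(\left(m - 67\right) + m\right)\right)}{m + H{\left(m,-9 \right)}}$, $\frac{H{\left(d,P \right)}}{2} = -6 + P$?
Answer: $- \frac{2281275234}{58931} \approx -38711.0$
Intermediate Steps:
$H{\left(d,P \right)} = -12 + 2 P$ ($H{\left(d,P \right)} = 2 \left(-6 + P\right) = -12 + 2 P$)
$J{\left(m \right)} = \frac{m + 2 m \left(-67 + 3 m\right)}{-30 + m}$ ($J{\left(m \right)} = \frac{m + \left(m + m\right) \left(m + \left(\left(m - 67\right) + m\right)\right)}{m + \left(-12 + 2 \left(-9\right)\right)} = \frac{m + 2 m \left(m + \left(\left(-67 + m\right) + m\right)\right)}{m - 30} = \frac{m + 2 m \left(m + \left(-67 + 2 m\right)\right)}{m - 30} = \frac{m + 2 m \left(-67 + 3 m\right)}{-30 + m}$)
$-38708 + J{\left(\frac{123}{-186} \right)} = -38708 + \frac{\frac{123}{-186} \left(-133 + 6 \frac{123}{-186}\right)}{-30 + \frac{123}{-186}} = -38708 + \frac{123 \left(- \frac{1}{186}\right) \left(-133 + 6 \cdot 123 \left(- \frac{1}{186}\right)\right)}{-30 + 123 \left(- \frac{1}{186}\right)} = -38708 - \frac{41 \left(-133 + 6 \left(- \frac{41}{62}\right)\right)}{62 \left(-30 - \frac{41}{62}\right)} = -38708 - \frac{41 \left(-133 - \frac{123}{31}\right)}{62 \left(- \frac{1901}{62}\right)} = -38708 - \left(- \frac{41}{1901}\right) \left(- \frac{4246}{31}\right) = -38708 - \frac{174086}{58931} = - \frac{2281275234}{58931}$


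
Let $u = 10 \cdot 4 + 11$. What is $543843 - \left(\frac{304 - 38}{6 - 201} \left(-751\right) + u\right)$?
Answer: $\frac{105839674}{195} \approx 5.4277 \cdot 10^{5}$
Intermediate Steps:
$u = 51$ ($u = 40 + 11 = 51$)
$543843 - \left(\frac{304 - 38}{6 - 201} \left(-751\right) + u\right) = 543843 - \left(\frac{304 - 38}{6 - 201} \left(-751\right) + 51\right) = 543843 - \left(\frac{266}{-195} \left(-751\right) + 51\right) = 543843 - \left(266 \left(- \frac{1}{195}\right) \left(-751\right) + 51\right) = 543843 - \left(\left(- \frac{266}{195}\right) \left(-751\right) + 51\right) = 543843 - \left(\frac{199766}{195} + 51\right) = 543843 - \frac{209711}{195} = \frac{105839674}{195}$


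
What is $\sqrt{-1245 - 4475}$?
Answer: $2 i \sqrt{1430} \approx 75.631 i$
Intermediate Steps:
$\sqrt{-1245 - 4475} = \sqrt{-5720} = 2 i \sqrt{1430}$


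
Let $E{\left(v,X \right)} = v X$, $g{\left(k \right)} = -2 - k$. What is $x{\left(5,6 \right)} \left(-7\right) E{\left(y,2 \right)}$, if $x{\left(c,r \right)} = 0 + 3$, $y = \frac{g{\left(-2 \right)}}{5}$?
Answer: $0$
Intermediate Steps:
$y = 0$ ($y = \frac{-2 - -2}{5} = \left(-2 + 2\right) \frac{1}{5} = 0 \cdot \frac{1}{5} = 0$)
$x{\left(c,r \right)} = 3$
$E{\left(v,X \right)} = X v$
$x{\left(5,6 \right)} \left(-7\right) E{\left(y,2 \right)} = 3 \left(-7\right) 2 \cdot 0 = \left(-21\right) 0 = 0$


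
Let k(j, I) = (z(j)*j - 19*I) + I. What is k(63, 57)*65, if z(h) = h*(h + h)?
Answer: 32439420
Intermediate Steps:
z(h) = 2*h**2 (z(h) = h*(2*h) = 2*h**2)
k(j, I) = -18*I + 2*j**3 (k(j, I) = ((2*j**2)*j - 19*I) + I = (2*j**3 - 19*I) + I = (-19*I + 2*j**3) + I = -18*I + 2*j**3)
k(63, 57)*65 = (-18*57 + 2*63**3)*65 = (-1026 + 2*250047)*65 = (-1026 + 500094)*65 = 499068*65 = 32439420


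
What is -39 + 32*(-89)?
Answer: -2887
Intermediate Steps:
-39 + 32*(-89) = -39 - 2848 = -2887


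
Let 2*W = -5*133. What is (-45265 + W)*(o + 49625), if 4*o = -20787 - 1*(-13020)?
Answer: -17393895935/8 ≈ -2.1742e+9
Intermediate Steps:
o = -7767/4 (o = (-20787 - 1*(-13020))/4 = (-20787 + 13020)/4 = (¼)*(-7767) = -7767/4 ≈ -1941.8)
W = -665/2 (W = (-5*133)/2 = (½)*(-665) = -665/2 ≈ -332.50)
(-45265 + W)*(o + 49625) = (-45265 - 665/2)*(-7767/4 + 49625) = -91195/2*190733/4 = -17393895935/8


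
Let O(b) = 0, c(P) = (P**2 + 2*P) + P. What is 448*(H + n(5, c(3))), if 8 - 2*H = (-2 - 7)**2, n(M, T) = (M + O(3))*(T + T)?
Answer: 64288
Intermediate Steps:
c(P) = P**2 + 3*P
n(M, T) = 2*M*T (n(M, T) = (M + 0)*(T + T) = M*(2*T) = 2*M*T)
H = -73/2 (H = 4 - (-2 - 7)**2/2 = 4 - 1/2*(-9)**2 = 4 - 1/2*81 = 4 - 81/2 = -73/2 ≈ -36.500)
448*(H + n(5, c(3))) = 448*(-73/2 + 2*5*(3*(3 + 3))) = 448*(-73/2 + 2*5*(3*6)) = 448*(-73/2 + 2*5*18) = 448*(-73/2 + 180) = 448*(287/2) = 64288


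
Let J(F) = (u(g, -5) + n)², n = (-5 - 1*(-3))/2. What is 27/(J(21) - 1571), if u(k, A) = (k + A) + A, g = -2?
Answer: -27/1402 ≈ -0.019258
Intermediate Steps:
u(k, A) = k + 2*A (u(k, A) = (A + k) + A = k + 2*A)
n = -1 (n = (-5 + 3)*(½) = -2*½ = -1)
J(F) = 169 (J(F) = ((-2 + 2*(-5)) - 1)² = ((-2 - 10) - 1)² = (-12 - 1)² = (-13)² = 169)
27/(J(21) - 1571) = 27/(169 - 1571) = 27/(-1402) = 27*(-1/1402) = -27/1402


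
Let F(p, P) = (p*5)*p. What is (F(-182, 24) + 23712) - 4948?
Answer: 184384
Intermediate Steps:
F(p, P) = 5*p² (F(p, P) = (5*p)*p = 5*p²)
(F(-182, 24) + 23712) - 4948 = (5*(-182)² + 23712) - 4948 = (5*33124 + 23712) - 4948 = (165620 + 23712) - 4948 = 189332 - 4948 = 184384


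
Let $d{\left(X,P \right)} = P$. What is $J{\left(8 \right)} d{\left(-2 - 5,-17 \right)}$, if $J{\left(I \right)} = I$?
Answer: $-136$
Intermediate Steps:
$J{\left(8 \right)} d{\left(-2 - 5,-17 \right)} = 8 \left(-17\right) = -136$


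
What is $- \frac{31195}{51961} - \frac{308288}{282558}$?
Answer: $- \frac{12416674789}{7340998119} \approx -1.6914$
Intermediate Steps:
$- \frac{31195}{51961} - \frac{308288}{282558} = \left(-31195\right) \frac{1}{51961} - \frac{154144}{141279} = - \frac{31195}{51961} - \frac{154144}{141279} = - \frac{12416674789}{7340998119}$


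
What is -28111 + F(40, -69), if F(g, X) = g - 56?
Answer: -28127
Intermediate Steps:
F(g, X) = -56 + g
-28111 + F(40, -69) = -28111 + (-56 + 40) = -28111 - 16 = -28127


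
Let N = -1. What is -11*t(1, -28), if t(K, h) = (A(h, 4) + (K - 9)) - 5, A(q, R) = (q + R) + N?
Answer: 418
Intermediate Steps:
A(q, R) = -1 + R + q (A(q, R) = (q + R) - 1 = (R + q) - 1 = -1 + R + q)
t(K, h) = -11 + K + h (t(K, h) = ((-1 + 4 + h) + (K - 9)) - 5 = ((3 + h) + (-9 + K)) - 5 = (-6 + K + h) - 5 = -11 + K + h)
-11*t(1, -28) = -11*(-11 + 1 - 28) = -11*(-38) = 418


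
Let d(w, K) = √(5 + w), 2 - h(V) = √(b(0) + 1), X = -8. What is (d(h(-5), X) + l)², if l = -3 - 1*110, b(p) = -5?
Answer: (113 - √(7 - 2*I))² ≈ 12172.0 + 82.58*I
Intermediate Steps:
l = -113 (l = -3 - 110 = -113)
h(V) = 2 - 2*I (h(V) = 2 - √(-5 + 1) = 2 - √(-4) = 2 - 2*I)
(d(h(-5), X) + l)² = (√(5 + (2 - 2*I)) - 113)² = (√(7 - 2*I) - 113)² = (-113 + √(7 - 2*I))²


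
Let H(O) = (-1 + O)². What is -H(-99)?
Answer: -10000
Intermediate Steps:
-H(-99) = -(-1 - 99)² = -1*(-100)² = -1*10000 = -10000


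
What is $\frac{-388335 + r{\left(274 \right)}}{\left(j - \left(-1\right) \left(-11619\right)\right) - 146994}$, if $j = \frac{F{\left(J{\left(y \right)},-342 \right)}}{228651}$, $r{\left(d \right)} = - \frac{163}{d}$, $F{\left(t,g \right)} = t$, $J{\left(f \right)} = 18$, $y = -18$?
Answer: $\frac{8109790085801}{3312387922110} \approx 2.4483$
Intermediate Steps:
$j = \frac{6}{76217}$ ($j = \frac{18}{228651} = 18 \cdot \frac{1}{228651} = \frac{6}{76217} \approx 7.8723 \cdot 10^{-5}$)
$\frac{-388335 + r{\left(274 \right)}}{\left(j - \left(-1\right) \left(-11619\right)\right) - 146994} = \frac{-388335 - \frac{163}{274}}{\left(\frac{6}{76217} - \left(-1\right) \left(-11619\right)\right) - 146994} = \frac{-388335 - \frac{163}{274}}{\left(\frac{6}{76217} - 11619\right) - 146994} = - \frac{106403953}{274 \left(- \frac{885565317}{76217} - 146994\right)} = - \frac{106403953}{274 \left(- \frac{12089007015}{76217}\right)} = \left(- \frac{106403953}{274}\right) \left(- \frac{76217}{12089007015}\right) = \frac{8109790085801}{3312387922110}$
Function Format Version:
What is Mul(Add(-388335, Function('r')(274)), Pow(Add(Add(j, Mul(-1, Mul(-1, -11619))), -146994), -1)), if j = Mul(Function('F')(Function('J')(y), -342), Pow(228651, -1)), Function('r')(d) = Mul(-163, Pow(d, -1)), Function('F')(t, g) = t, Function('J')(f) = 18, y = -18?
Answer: Rational(8109790085801, 3312387922110) ≈ 2.4483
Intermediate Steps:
j = Rational(6, 76217) (j = Mul(18, Pow(228651, -1)) = Mul(18, Rational(1, 228651)) = Rational(6, 76217) ≈ 7.8723e-5)
Mul(Add(-388335, Function('r')(274)), Pow(Add(Add(j, Mul(-1, Mul(-1, -11619))), -146994), -1)) = Mul(Add(-388335, Mul(-163, Pow(274, -1))), Pow(Add(Add(Rational(6, 76217), Mul(-1, Mul(-1, -11619))), -146994), -1)) = Mul(Add(-388335, Mul(-163, Rational(1, 274))), Pow(Add(Add(Rational(6, 76217), Mul(-1, 11619)), -146994), -1)) = Mul(Add(-388335, Rational(-163, 274)), Pow(Add(Add(Rational(6, 76217), -11619), -146994), -1)) = Mul(Rational(-106403953, 274), Pow(Add(Rational(-885565317, 76217), -146994), -1)) = Mul(Rational(-106403953, 274), Pow(Rational(-12089007015, 76217), -1)) = Mul(Rational(-106403953, 274), Rational(-76217, 12089007015)) = Rational(8109790085801, 3312387922110)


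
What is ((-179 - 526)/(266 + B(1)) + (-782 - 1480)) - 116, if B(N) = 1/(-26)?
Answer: -1097480/461 ≈ -2380.7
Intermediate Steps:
B(N) = -1/26
((-179 - 526)/(266 + B(1)) + (-782 - 1480)) - 116 = ((-179 - 526)/(266 - 1/26) + (-782 - 1480)) - 116 = (-705/6915/26 - 2262) - 116 = (-705*26/6915 - 2262) - 116 = (-1222/461 - 2262) - 116 = -1044004/461 - 116 = -1097480/461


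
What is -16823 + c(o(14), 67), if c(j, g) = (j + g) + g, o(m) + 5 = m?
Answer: -16680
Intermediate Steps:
o(m) = -5 + m
c(j, g) = j + 2*g (c(j, g) = (g + j) + g = j + 2*g)
-16823 + c(o(14), 67) = -16823 + ((-5 + 14) + 2*67) = -16823 + (9 + 134) = -16823 + 143 = -16680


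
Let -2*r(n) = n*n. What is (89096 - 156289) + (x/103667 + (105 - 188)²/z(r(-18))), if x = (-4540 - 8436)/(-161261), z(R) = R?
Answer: -182088992197335373/2708225942094 ≈ -67236.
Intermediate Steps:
r(n) = -n²/2 (r(n) = -n*n/2 = -n²/2)
x = 12976/161261 (x = -12976*(-1/161261) = 12976/161261 ≈ 0.080466)
(89096 - 156289) + (x/103667 + (105 - 188)²/z(r(-18))) = (89096 - 156289) + ((12976/161261)/103667 + (105 - 188)²/((-½*(-18)²))) = -67193 + ((12976/161261)*(1/103667) + (-83)²/((-½*324))) = -67193 + (12976/16717444087 + 6889/(-162)) = -67193 + (12976/16717444087 + 6889*(-1/162)) = -67193 + (12976/16717444087 - 6889/162) = -67193 - 115166470213231/2708225942094 = -182088992197335373/2708225942094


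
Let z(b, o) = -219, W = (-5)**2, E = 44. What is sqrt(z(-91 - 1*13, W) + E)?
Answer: 5*I*sqrt(7) ≈ 13.229*I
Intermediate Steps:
W = 25
sqrt(z(-91 - 1*13, W) + E) = sqrt(-219 + 44) = sqrt(-175) = 5*I*sqrt(7)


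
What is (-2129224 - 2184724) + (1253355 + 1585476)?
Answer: -1475117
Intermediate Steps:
(-2129224 - 2184724) + (1253355 + 1585476) = -4313948 + 2838831 = -1475117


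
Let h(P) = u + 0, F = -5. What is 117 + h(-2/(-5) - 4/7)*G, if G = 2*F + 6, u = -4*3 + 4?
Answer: 149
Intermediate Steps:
u = -8 (u = -12 + 4 = -8)
G = -4 (G = 2*(-5) + 6 = -10 + 6 = -4)
h(P) = -8 (h(P) = -8 + 0 = -8)
117 + h(-2/(-5) - 4/7)*G = 117 - 8*(-4) = 117 + 32 = 149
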